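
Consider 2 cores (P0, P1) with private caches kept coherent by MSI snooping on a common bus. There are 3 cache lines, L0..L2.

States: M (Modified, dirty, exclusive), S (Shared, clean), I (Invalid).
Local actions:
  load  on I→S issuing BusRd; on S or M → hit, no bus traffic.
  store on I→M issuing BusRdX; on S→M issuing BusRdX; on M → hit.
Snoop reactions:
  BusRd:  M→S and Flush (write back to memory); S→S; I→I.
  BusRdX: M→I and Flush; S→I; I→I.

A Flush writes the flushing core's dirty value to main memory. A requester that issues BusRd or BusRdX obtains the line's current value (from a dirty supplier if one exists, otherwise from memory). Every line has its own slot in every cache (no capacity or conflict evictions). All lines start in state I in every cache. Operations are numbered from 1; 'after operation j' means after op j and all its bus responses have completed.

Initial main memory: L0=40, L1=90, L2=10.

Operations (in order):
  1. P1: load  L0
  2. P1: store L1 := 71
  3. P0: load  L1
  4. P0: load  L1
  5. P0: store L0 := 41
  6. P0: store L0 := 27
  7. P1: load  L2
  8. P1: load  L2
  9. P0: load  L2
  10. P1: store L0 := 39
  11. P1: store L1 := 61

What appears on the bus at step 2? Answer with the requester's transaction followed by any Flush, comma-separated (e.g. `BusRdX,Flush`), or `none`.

bus = BusRdX

step 1: P1: load  L0  ⟶  IS  (L0)  txn=BusRd  M[L0]=40
step 2: P1: store L1 := 71  ⟶  IM  (L1)  txn=BusRdX  M[L1]=90
step 3: P0: load  L1  ⟶  SS  (L1)  txn=BusRd+Flush  M[L1]=71
step 4: P0: load  L1  ⟶  SS  (L1)  txn=∅  M[L1]=71
step 5: P0: store L0 := 41  ⟶  MI  (L0)  txn=BusRdX  M[L0]=40
step 6: P0: store L0 := 27  ⟶  MI  (L0)  txn=∅  M[L0]=40
step 7: P1: load  L2  ⟶  IS  (L2)  txn=BusRd  M[L2]=10
step 8: P1: load  L2  ⟶  IS  (L2)  txn=∅  M[L2]=10
step 9: P0: load  L2  ⟶  SS  (L2)  txn=BusRd  M[L2]=10
step 10: P1: store L0 := 39  ⟶  IM  (L0)  txn=BusRdX+Flush  M[L0]=27
step 11: P1: store L1 := 61  ⟶  IM  (L1)  txn=BusRdX  M[L1]=71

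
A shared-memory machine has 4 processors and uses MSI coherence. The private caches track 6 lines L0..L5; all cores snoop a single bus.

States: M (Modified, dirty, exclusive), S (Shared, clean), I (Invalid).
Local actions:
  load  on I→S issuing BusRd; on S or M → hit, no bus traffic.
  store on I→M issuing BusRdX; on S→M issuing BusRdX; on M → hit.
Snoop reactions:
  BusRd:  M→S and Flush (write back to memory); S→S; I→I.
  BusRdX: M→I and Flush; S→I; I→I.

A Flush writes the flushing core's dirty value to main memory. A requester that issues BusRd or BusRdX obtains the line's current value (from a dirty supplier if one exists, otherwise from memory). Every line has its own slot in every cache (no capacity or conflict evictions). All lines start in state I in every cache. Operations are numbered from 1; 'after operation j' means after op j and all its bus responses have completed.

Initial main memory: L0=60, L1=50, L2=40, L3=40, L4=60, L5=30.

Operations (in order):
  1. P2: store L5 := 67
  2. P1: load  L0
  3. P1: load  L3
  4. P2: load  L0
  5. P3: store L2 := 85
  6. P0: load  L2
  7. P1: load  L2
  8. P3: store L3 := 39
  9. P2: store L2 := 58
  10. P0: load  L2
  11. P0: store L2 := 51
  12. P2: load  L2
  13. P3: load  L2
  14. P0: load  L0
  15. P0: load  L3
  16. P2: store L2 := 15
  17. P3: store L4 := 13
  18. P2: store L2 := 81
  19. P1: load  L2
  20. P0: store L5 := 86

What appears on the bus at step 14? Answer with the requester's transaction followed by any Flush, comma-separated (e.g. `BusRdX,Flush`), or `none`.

bus = BusRd

  op1 P2: store L5 := 67 → I/I/M/I on L5; bus BusRdX; mem=30
  op2 P1: load  L0 → I/S/I/I on L0; bus BusRd; mem=60
  op3 P1: load  L3 → I/S/I/I on L3; bus BusRd; mem=40
  op4 P2: load  L0 → I/S/S/I on L0; bus BusRd; mem=60
  op5 P3: store L2 := 85 → I/I/I/M on L2; bus BusRdX; mem=40
  op6 P0: load  L2 → S/I/I/S on L2; bus BusRd Flush; mem=85
  op7 P1: load  L2 → S/S/I/S on L2; bus BusRd; mem=85
  op8 P3: store L3 := 39 → I/I/I/M on L3; bus BusRdX; mem=40
  op9 P2: store L2 := 58 → I/I/M/I on L2; bus BusRdX; mem=85
  op10 P0: load  L2 → S/I/S/I on L2; bus BusRd Flush; mem=58
  op11 P0: store L2 := 51 → M/I/I/I on L2; bus BusRdX; mem=58
  op12 P2: load  L2 → S/I/S/I on L2; bus BusRd Flush; mem=51
  op13 P3: load  L2 → S/I/S/S on L2; bus BusRd; mem=51
  op14 P0: load  L0 → S/S/S/I on L0; bus BusRd; mem=60
  op15 P0: load  L3 → S/I/I/S on L3; bus BusRd Flush; mem=39
  op16 P2: store L2 := 15 → I/I/M/I on L2; bus BusRdX; mem=51
  op17 P3: store L4 := 13 → I/I/I/M on L4; bus BusRdX; mem=60
  op18 P2: store L2 := 81 → I/I/M/I on L2; bus (none); mem=51
  op19 P1: load  L2 → I/S/S/I on L2; bus BusRd Flush; mem=81
  op20 P0: store L5 := 86 → M/I/I/I on L5; bus BusRdX Flush; mem=67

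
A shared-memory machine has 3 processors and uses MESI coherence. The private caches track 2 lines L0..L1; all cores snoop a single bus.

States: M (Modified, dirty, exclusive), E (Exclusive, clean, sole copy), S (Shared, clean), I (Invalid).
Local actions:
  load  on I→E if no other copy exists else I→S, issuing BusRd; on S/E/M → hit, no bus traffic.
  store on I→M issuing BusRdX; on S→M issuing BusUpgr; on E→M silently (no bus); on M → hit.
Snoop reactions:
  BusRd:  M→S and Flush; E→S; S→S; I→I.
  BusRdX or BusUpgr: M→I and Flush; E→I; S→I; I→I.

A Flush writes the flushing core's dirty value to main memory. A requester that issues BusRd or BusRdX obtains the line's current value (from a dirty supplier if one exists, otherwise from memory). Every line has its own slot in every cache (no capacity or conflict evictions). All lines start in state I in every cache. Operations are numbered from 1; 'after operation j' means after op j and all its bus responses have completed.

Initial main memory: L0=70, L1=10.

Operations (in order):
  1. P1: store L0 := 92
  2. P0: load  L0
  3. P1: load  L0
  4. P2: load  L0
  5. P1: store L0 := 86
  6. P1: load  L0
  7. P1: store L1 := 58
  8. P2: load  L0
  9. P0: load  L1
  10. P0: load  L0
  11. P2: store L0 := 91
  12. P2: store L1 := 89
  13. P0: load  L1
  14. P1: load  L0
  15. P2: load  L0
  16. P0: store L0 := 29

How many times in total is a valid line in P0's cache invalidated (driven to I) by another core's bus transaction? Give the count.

1. P1: store L0 := 92  bus=[BusRdX]  L0: P0=I P1=M P2=I  mem[L0]=70
2. P0: load  L0  bus=[BusRd,Flush]  L0: P0=S P1=S P2=I  mem[L0]=92
3. P1: load  L0  bus=[-]  L0: P0=S P1=S P2=I  mem[L0]=92
4. P2: load  L0  bus=[BusRd]  L0: P0=S P1=S P2=S  mem[L0]=92
5. P1: store L0 := 86  bus=[BusUpgr]  L0: P0=I P1=M P2=I  mem[L0]=92
6. P1: load  L0  bus=[-]  L0: P0=I P1=M P2=I  mem[L0]=92
7. P1: store L1 := 58  bus=[BusRdX]  L1: P0=I P1=M P2=I  mem[L1]=10
8. P2: load  L0  bus=[BusRd,Flush]  L0: P0=I P1=S P2=S  mem[L0]=86
9. P0: load  L1  bus=[BusRd,Flush]  L1: P0=S P1=S P2=I  mem[L1]=58
10. P0: load  L0  bus=[BusRd]  L0: P0=S P1=S P2=S  mem[L0]=86
11. P2: store L0 := 91  bus=[BusUpgr]  L0: P0=I P1=I P2=M  mem[L0]=86
12. P2: store L1 := 89  bus=[BusRdX]  L1: P0=I P1=I P2=M  mem[L1]=58
13. P0: load  L1  bus=[BusRd,Flush]  L1: P0=S P1=I P2=S  mem[L1]=89
14. P1: load  L0  bus=[BusRd,Flush]  L0: P0=I P1=S P2=S  mem[L0]=91
15. P2: load  L0  bus=[-]  L0: P0=I P1=S P2=S  mem[L0]=91
16. P0: store L0 := 29  bus=[BusRdX]  L0: P0=M P1=I P2=I  mem[L0]=91

invalidations = 3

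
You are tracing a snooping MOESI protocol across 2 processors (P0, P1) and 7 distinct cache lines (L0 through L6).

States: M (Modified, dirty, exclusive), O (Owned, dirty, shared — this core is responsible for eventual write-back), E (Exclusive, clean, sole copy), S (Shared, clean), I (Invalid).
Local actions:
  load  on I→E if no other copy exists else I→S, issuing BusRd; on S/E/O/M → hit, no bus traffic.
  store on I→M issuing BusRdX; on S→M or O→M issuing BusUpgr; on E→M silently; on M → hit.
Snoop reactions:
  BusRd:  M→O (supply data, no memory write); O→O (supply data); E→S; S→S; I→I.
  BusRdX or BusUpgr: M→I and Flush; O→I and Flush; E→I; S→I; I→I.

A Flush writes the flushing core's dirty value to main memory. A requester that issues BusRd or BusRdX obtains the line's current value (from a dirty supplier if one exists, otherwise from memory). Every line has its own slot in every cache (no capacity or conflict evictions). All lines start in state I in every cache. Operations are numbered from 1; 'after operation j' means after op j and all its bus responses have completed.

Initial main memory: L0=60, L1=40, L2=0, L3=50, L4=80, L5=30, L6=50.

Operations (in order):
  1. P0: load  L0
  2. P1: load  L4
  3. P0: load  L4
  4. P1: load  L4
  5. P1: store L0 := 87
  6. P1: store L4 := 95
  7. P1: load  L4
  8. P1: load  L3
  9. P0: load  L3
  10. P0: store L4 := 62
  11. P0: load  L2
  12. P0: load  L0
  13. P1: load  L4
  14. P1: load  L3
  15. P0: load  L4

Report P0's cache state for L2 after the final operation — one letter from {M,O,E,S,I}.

step 1: P0: load  L0  ⟶  EI  (L0)  txn=BusRd  M[L0]=60
step 2: P1: load  L4  ⟶  IE  (L4)  txn=BusRd  M[L4]=80
step 3: P0: load  L4  ⟶  SS  (L4)  txn=BusRd  M[L4]=80
step 4: P1: load  L4  ⟶  SS  (L4)  txn=∅  M[L4]=80
step 5: P1: store L0 := 87  ⟶  IM  (L0)  txn=BusRdX  M[L0]=60
step 6: P1: store L4 := 95  ⟶  IM  (L4)  txn=BusUpgr  M[L4]=80
step 7: P1: load  L4  ⟶  IM  (L4)  txn=∅  M[L4]=80
step 8: P1: load  L3  ⟶  IE  (L3)  txn=BusRd  M[L3]=50
step 9: P0: load  L3  ⟶  SS  (L3)  txn=BusRd  M[L3]=50
step 10: P0: store L4 := 62  ⟶  MI  (L4)  txn=BusRdX+Flush  M[L4]=95
step 11: P0: load  L2  ⟶  EI  (L2)  txn=BusRd  M[L2]=0
step 12: P0: load  L0  ⟶  SO  (L0)  txn=BusRd  M[L0]=60
step 13: P1: load  L4  ⟶  OS  (L4)  txn=BusRd  M[L4]=95
step 14: P1: load  L3  ⟶  SS  (L3)  txn=∅  M[L3]=50
step 15: P0: load  L4  ⟶  OS  (L4)  txn=∅  M[L4]=95

state = E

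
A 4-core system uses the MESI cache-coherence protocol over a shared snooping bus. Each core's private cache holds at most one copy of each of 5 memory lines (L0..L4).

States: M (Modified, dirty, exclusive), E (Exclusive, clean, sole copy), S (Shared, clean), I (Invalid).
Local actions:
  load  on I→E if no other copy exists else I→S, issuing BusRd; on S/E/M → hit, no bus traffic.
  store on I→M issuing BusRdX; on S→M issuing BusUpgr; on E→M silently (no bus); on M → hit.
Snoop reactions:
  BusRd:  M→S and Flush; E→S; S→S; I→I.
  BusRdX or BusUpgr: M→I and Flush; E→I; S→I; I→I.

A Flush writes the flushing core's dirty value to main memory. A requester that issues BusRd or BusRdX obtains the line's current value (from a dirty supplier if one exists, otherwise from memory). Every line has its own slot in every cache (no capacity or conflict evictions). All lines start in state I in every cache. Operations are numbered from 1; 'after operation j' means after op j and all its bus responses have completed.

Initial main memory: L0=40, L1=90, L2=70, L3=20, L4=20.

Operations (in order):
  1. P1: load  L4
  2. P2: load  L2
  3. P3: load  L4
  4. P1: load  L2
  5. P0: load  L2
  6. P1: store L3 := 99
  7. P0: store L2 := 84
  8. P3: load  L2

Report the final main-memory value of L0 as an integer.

[1] P1: load  L4 | P0:I, P1:E(20), P2:I, P3:I | bus: BusRd
[2] P2: load  L2 | P0:I, P1:I, P2:E(70), P3:I | bus: BusRd
[3] P3: load  L4 | P0:I, P1:S(20), P2:I, P3:S(20) | bus: BusRd
[4] P1: load  L2 | P0:I, P1:S(70), P2:S(70), P3:I | bus: BusRd
[5] P0: load  L2 | P0:S(70), P1:S(70), P2:S(70), P3:I | bus: BusRd
[6] P1: store L3 := 99 | P0:I, P1:M(99), P2:I, P3:I | bus: BusRdX
[7] P0: store L2 := 84 | P0:M(84), P1:I, P2:I, P3:I | bus: BusUpgr
[8] P3: load  L2 | P0:S(84), P1:I, P2:I, P3:S(84) | bus: BusRd,Flush

memory[L0] = 40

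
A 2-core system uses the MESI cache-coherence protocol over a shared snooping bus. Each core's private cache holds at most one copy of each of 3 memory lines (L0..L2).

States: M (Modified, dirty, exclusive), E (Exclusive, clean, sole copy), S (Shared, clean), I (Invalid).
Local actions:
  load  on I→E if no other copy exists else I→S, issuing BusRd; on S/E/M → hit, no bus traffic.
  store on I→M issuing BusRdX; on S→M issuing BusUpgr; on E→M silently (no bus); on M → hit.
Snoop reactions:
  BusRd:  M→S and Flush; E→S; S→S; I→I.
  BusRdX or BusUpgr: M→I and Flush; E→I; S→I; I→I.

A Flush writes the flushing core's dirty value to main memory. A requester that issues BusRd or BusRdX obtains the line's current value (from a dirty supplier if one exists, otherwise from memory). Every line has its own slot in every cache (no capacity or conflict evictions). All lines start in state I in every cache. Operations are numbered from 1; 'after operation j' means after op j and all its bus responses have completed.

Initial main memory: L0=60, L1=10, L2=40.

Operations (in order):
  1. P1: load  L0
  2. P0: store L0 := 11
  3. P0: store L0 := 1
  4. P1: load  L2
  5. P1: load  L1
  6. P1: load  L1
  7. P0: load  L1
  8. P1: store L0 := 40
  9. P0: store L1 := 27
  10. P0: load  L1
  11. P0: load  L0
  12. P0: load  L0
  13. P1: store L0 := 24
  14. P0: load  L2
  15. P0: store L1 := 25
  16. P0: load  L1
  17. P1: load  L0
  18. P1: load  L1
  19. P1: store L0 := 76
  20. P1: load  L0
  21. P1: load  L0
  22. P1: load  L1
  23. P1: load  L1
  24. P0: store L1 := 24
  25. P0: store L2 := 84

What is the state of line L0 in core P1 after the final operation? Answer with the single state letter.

[1] P1: load  L0 | P0:I, P1:E(60) | bus: BusRd
[2] P0: store L0 := 11 | P0:M(11), P1:I | bus: BusRdX
[3] P0: store L0 := 1 | P0:M(1), P1:I | bus: none
[4] P1: load  L2 | P0:I, P1:E(40) | bus: BusRd
[5] P1: load  L1 | P0:I, P1:E(10) | bus: BusRd
[6] P1: load  L1 | P0:I, P1:E(10) | bus: none
[7] P0: load  L1 | P0:S(10), P1:S(10) | bus: BusRd
[8] P1: store L0 := 40 | P0:I, P1:M(40) | bus: BusRdX,Flush
[9] P0: store L1 := 27 | P0:M(27), P1:I | bus: BusUpgr
[10] P0: load  L1 | P0:M(27), P1:I | bus: none
[11] P0: load  L0 | P0:S(40), P1:S(40) | bus: BusRd,Flush
[12] P0: load  L0 | P0:S(40), P1:S(40) | bus: none
[13] P1: store L0 := 24 | P0:I, P1:M(24) | bus: BusUpgr
[14] P0: load  L2 | P0:S(40), P1:S(40) | bus: BusRd
[15] P0: store L1 := 25 | P0:M(25), P1:I | bus: none
[16] P0: load  L1 | P0:M(25), P1:I | bus: none
[17] P1: load  L0 | P0:I, P1:M(24) | bus: none
[18] P1: load  L1 | P0:S(25), P1:S(25) | bus: BusRd,Flush
[19] P1: store L0 := 76 | P0:I, P1:M(76) | bus: none
[20] P1: load  L0 | P0:I, P1:M(76) | bus: none
[21] P1: load  L0 | P0:I, P1:M(76) | bus: none
[22] P1: load  L1 | P0:S(25), P1:S(25) | bus: none
[23] P1: load  L1 | P0:S(25), P1:S(25) | bus: none
[24] P0: store L1 := 24 | P0:M(24), P1:I | bus: BusUpgr
[25] P0: store L2 := 84 | P0:M(84), P1:I | bus: BusUpgr

state = M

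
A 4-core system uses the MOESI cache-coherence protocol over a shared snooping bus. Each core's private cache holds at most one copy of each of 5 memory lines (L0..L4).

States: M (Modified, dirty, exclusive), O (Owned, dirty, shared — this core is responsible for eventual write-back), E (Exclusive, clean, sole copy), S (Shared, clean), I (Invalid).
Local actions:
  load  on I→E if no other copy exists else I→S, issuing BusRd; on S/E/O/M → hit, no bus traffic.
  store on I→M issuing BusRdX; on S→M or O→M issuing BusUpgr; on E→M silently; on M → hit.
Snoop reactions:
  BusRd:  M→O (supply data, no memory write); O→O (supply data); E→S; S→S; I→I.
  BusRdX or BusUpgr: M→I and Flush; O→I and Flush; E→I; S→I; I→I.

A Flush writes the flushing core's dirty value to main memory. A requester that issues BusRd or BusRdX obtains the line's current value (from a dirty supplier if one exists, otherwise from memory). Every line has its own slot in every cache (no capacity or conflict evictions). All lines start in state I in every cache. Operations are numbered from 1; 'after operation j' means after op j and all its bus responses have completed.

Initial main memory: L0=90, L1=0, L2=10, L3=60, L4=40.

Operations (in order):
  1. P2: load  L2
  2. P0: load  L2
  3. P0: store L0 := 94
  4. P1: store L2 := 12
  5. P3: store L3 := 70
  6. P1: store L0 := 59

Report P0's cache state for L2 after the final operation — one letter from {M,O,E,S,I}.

state = I

[1] P2: load  L2 | P0:I, P1:I, P2:E(10), P3:I | bus: BusRd
[2] P0: load  L2 | P0:S(10), P1:I, P2:S(10), P3:I | bus: BusRd
[3] P0: store L0 := 94 | P0:M(94), P1:I, P2:I, P3:I | bus: BusRdX
[4] P1: store L2 := 12 | P0:I, P1:M(12), P2:I, P3:I | bus: BusRdX
[5] P3: store L3 := 70 | P0:I, P1:I, P2:I, P3:M(70) | bus: BusRdX
[6] P1: store L0 := 59 | P0:I, P1:M(59), P2:I, P3:I | bus: BusRdX,Flush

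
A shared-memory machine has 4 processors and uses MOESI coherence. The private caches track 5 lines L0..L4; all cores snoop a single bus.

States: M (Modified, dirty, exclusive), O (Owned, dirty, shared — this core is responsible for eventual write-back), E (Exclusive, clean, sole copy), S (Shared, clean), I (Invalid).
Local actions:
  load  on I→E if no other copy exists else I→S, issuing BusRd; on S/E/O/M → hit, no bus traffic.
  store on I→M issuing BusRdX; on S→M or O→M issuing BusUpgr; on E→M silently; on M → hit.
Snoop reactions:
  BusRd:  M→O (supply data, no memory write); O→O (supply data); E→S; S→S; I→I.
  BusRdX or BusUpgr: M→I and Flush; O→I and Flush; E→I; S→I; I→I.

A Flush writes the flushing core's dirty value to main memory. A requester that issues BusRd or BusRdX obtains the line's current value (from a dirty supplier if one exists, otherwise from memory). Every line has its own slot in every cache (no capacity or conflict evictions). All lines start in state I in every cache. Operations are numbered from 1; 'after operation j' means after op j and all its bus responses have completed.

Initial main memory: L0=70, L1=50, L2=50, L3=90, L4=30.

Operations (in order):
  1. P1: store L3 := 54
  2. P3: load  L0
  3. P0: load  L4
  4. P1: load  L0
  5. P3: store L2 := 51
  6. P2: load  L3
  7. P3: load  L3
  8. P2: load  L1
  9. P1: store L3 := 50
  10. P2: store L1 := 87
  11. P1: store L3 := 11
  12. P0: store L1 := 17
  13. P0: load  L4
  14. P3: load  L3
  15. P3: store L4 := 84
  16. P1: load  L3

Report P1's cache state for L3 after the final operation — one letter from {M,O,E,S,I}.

step 1: P1: store L3 := 54  ⟶  IMII  (L3)  txn=BusRdX  M[L3]=90
step 2: P3: load  L0  ⟶  IIIE  (L0)  txn=BusRd  M[L0]=70
step 3: P0: load  L4  ⟶  EIII  (L4)  txn=BusRd  M[L4]=30
step 4: P1: load  L0  ⟶  ISIS  (L0)  txn=BusRd  M[L0]=70
step 5: P3: store L2 := 51  ⟶  IIIM  (L2)  txn=BusRdX  M[L2]=50
step 6: P2: load  L3  ⟶  IOSI  (L3)  txn=BusRd  M[L3]=90
step 7: P3: load  L3  ⟶  IOSS  (L3)  txn=BusRd  M[L3]=90
step 8: P2: load  L1  ⟶  IIEI  (L1)  txn=BusRd  M[L1]=50
step 9: P1: store L3 := 50  ⟶  IMII  (L3)  txn=BusUpgr  M[L3]=90
step 10: P2: store L1 := 87  ⟶  IIMI  (L1)  txn=∅  M[L1]=50
step 11: P1: store L3 := 11  ⟶  IMII  (L3)  txn=∅  M[L3]=90
step 12: P0: store L1 := 17  ⟶  MIII  (L1)  txn=BusRdX+Flush  M[L1]=87
step 13: P0: load  L4  ⟶  EIII  (L4)  txn=∅  M[L4]=30
step 14: P3: load  L3  ⟶  IOIS  (L3)  txn=BusRd  M[L3]=90
step 15: P3: store L4 := 84  ⟶  IIIM  (L4)  txn=BusRdX  M[L4]=30
step 16: P1: load  L3  ⟶  IOIS  (L3)  txn=∅  M[L3]=90

state = O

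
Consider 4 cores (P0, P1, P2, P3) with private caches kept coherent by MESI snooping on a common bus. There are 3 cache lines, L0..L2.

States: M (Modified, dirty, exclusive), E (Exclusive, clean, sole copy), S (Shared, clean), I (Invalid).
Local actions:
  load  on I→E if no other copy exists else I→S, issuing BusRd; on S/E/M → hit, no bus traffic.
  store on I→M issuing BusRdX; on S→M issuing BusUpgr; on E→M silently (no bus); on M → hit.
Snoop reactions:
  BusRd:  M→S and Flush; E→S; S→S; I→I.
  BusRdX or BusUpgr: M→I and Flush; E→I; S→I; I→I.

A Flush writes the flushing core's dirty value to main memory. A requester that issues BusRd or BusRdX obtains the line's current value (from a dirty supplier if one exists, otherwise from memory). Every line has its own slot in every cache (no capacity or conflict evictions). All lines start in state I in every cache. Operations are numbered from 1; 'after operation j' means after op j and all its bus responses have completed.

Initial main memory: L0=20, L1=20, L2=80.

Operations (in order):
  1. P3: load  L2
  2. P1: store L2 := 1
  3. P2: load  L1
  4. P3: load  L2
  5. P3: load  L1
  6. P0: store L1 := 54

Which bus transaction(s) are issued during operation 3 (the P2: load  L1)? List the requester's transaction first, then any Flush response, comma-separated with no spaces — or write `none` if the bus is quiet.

step 1: P3: load  L2  ⟶  IIIE  (L2)  txn=BusRd  M[L2]=80
step 2: P1: store L2 := 1  ⟶  IMII  (L2)  txn=BusRdX  M[L2]=80
step 3: P2: load  L1  ⟶  IIEI  (L1)  txn=BusRd  M[L1]=20
step 4: P3: load  L2  ⟶  ISIS  (L2)  txn=BusRd+Flush  M[L2]=1
step 5: P3: load  L1  ⟶  IISS  (L1)  txn=BusRd  M[L1]=20
step 6: P0: store L1 := 54  ⟶  MIII  (L1)  txn=BusRdX  M[L1]=20

bus = BusRd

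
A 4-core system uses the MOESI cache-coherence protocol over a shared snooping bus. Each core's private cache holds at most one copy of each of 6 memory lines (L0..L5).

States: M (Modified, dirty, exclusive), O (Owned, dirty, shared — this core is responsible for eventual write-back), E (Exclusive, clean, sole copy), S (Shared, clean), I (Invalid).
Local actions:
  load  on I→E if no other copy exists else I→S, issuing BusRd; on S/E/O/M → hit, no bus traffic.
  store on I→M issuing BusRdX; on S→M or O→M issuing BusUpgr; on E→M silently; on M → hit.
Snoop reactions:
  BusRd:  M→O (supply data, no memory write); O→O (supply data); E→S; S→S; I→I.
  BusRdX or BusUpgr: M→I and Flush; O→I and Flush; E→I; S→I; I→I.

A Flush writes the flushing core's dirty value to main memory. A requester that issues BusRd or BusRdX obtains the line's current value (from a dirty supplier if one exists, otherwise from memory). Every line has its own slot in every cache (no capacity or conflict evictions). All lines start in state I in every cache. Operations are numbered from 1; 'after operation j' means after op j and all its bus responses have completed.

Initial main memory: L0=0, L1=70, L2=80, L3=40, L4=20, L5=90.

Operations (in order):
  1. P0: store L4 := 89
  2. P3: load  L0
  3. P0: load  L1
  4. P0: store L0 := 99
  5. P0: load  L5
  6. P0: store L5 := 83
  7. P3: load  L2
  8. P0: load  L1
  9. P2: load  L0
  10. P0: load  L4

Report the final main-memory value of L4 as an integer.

step 1: P0: store L4 := 89  ⟶  MIII  (L4)  txn=BusRdX  M[L4]=20
step 2: P3: load  L0  ⟶  IIIE  (L0)  txn=BusRd  M[L0]=0
step 3: P0: load  L1  ⟶  EIII  (L1)  txn=BusRd  M[L1]=70
step 4: P0: store L0 := 99  ⟶  MIII  (L0)  txn=BusRdX  M[L0]=0
step 5: P0: load  L5  ⟶  EIII  (L5)  txn=BusRd  M[L5]=90
step 6: P0: store L5 := 83  ⟶  MIII  (L5)  txn=∅  M[L5]=90
step 7: P3: load  L2  ⟶  IIIE  (L2)  txn=BusRd  M[L2]=80
step 8: P0: load  L1  ⟶  EIII  (L1)  txn=∅  M[L1]=70
step 9: P2: load  L0  ⟶  OISI  (L0)  txn=BusRd  M[L0]=0
step 10: P0: load  L4  ⟶  MIII  (L4)  txn=∅  M[L4]=20

memory[L4] = 20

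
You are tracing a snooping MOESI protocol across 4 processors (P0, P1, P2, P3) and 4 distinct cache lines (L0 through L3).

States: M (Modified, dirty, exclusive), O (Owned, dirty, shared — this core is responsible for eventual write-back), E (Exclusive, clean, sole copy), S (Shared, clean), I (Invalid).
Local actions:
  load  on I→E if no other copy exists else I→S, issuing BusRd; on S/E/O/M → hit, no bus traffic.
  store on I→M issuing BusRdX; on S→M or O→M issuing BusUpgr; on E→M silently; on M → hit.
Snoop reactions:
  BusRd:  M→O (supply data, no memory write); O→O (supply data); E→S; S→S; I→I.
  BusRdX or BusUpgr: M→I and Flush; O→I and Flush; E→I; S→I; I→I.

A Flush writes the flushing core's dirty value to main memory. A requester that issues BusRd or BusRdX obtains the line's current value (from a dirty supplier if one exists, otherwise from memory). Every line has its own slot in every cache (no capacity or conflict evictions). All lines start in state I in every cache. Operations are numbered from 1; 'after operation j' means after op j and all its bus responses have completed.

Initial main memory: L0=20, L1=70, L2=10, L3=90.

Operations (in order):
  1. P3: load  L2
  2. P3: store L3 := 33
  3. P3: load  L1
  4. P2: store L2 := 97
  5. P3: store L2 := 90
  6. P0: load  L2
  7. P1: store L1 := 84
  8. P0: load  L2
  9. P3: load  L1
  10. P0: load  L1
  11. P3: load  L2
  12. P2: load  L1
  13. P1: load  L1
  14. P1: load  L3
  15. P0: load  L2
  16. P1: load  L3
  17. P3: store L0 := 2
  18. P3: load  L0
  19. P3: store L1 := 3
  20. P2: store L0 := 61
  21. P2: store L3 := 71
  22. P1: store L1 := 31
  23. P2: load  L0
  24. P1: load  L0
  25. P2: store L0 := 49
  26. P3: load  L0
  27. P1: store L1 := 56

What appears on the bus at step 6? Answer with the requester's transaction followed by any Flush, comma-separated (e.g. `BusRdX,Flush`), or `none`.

  op1 P3: load  L2 → I/I/I/E on L2; bus BusRd; mem=10
  op2 P3: store L3 := 33 → I/I/I/M on L3; bus BusRdX; mem=90
  op3 P3: load  L1 → I/I/I/E on L1; bus BusRd; mem=70
  op4 P2: store L2 := 97 → I/I/M/I on L2; bus BusRdX; mem=10
  op5 P3: store L2 := 90 → I/I/I/M on L2; bus BusRdX Flush; mem=97
  op6 P0: load  L2 → S/I/I/O on L2; bus BusRd; mem=97
  op7 P1: store L1 := 84 → I/M/I/I on L1; bus BusRdX; mem=70
  op8 P0: load  L2 → S/I/I/O on L2; bus (none); mem=97
  op9 P3: load  L1 → I/O/I/S on L1; bus BusRd; mem=70
  op10 P0: load  L1 → S/O/I/S on L1; bus BusRd; mem=70
  op11 P3: load  L2 → S/I/I/O on L2; bus (none); mem=97
  op12 P2: load  L1 → S/O/S/S on L1; bus BusRd; mem=70
  op13 P1: load  L1 → S/O/S/S on L1; bus (none); mem=70
  op14 P1: load  L3 → I/S/I/O on L3; bus BusRd; mem=90
  op15 P0: load  L2 → S/I/I/O on L2; bus (none); mem=97
  op16 P1: load  L3 → I/S/I/O on L3; bus (none); mem=90
  op17 P3: store L0 := 2 → I/I/I/M on L0; bus BusRdX; mem=20
  op18 P3: load  L0 → I/I/I/M on L0; bus (none); mem=20
  op19 P3: store L1 := 3 → I/I/I/M on L1; bus BusUpgr Flush; mem=84
  op20 P2: store L0 := 61 → I/I/M/I on L0; bus BusRdX Flush; mem=2
  op21 P2: store L3 := 71 → I/I/M/I on L3; bus BusRdX Flush; mem=33
  op22 P1: store L1 := 31 → I/M/I/I on L1; bus BusRdX Flush; mem=3
  op23 P2: load  L0 → I/I/M/I on L0; bus (none); mem=2
  op24 P1: load  L0 → I/S/O/I on L0; bus BusRd; mem=2
  op25 P2: store L0 := 49 → I/I/M/I on L0; bus BusUpgr; mem=2
  op26 P3: load  L0 → I/I/O/S on L0; bus BusRd; mem=2
  op27 P1: store L1 := 56 → I/M/I/I on L1; bus (none); mem=3

bus = BusRd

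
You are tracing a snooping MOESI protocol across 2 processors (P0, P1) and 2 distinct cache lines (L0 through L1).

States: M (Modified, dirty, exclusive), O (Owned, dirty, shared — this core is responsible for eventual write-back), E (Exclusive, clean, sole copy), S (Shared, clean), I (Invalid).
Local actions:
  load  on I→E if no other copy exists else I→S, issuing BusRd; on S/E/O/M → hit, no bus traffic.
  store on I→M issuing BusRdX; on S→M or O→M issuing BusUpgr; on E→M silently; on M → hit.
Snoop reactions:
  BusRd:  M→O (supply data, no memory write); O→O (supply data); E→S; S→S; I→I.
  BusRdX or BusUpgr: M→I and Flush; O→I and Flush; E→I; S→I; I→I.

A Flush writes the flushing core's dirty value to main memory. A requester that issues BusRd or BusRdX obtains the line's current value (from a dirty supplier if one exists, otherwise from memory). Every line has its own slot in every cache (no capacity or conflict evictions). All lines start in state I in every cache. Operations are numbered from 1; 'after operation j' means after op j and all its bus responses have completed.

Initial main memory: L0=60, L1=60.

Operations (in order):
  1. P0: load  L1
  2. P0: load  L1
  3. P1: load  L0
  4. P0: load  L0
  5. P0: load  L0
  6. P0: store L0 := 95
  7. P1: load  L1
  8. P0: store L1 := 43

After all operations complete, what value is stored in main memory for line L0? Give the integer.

memory[L0] = 60

[1] P0: load  L1 | P0:E(60), P1:I | bus: BusRd
[2] P0: load  L1 | P0:E(60), P1:I | bus: none
[3] P1: load  L0 | P0:I, P1:E(60) | bus: BusRd
[4] P0: load  L0 | P0:S(60), P1:S(60) | bus: BusRd
[5] P0: load  L0 | P0:S(60), P1:S(60) | bus: none
[6] P0: store L0 := 95 | P0:M(95), P1:I | bus: BusUpgr
[7] P1: load  L1 | P0:S(60), P1:S(60) | bus: BusRd
[8] P0: store L1 := 43 | P0:M(43), P1:I | bus: BusUpgr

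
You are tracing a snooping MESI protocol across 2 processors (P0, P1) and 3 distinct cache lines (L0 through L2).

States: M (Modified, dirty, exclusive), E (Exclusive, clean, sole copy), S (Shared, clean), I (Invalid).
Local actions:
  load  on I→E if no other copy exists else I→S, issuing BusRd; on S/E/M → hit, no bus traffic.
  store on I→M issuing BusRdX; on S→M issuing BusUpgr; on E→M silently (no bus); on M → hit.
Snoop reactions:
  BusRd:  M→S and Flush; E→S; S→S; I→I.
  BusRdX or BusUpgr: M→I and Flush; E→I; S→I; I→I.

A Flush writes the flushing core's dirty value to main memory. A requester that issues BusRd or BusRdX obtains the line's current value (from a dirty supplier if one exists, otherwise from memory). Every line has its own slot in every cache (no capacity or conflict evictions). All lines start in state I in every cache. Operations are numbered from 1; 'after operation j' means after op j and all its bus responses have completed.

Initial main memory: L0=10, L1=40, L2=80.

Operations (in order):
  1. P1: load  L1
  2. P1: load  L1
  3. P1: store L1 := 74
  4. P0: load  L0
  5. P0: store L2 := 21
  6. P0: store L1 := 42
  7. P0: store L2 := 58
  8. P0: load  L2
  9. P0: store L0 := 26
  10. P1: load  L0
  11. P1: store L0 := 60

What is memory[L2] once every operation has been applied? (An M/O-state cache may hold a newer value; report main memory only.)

memory[L2] = 80

[1] P1: load  L1 | P0:I, P1:E(40) | bus: BusRd
[2] P1: load  L1 | P0:I, P1:E(40) | bus: none
[3] P1: store L1 := 74 | P0:I, P1:M(74) | bus: none
[4] P0: load  L0 | P0:E(10), P1:I | bus: BusRd
[5] P0: store L2 := 21 | P0:M(21), P1:I | bus: BusRdX
[6] P0: store L1 := 42 | P0:M(42), P1:I | bus: BusRdX,Flush
[7] P0: store L2 := 58 | P0:M(58), P1:I | bus: none
[8] P0: load  L2 | P0:M(58), P1:I | bus: none
[9] P0: store L0 := 26 | P0:M(26), P1:I | bus: none
[10] P1: load  L0 | P0:S(26), P1:S(26) | bus: BusRd,Flush
[11] P1: store L0 := 60 | P0:I, P1:M(60) | bus: BusUpgr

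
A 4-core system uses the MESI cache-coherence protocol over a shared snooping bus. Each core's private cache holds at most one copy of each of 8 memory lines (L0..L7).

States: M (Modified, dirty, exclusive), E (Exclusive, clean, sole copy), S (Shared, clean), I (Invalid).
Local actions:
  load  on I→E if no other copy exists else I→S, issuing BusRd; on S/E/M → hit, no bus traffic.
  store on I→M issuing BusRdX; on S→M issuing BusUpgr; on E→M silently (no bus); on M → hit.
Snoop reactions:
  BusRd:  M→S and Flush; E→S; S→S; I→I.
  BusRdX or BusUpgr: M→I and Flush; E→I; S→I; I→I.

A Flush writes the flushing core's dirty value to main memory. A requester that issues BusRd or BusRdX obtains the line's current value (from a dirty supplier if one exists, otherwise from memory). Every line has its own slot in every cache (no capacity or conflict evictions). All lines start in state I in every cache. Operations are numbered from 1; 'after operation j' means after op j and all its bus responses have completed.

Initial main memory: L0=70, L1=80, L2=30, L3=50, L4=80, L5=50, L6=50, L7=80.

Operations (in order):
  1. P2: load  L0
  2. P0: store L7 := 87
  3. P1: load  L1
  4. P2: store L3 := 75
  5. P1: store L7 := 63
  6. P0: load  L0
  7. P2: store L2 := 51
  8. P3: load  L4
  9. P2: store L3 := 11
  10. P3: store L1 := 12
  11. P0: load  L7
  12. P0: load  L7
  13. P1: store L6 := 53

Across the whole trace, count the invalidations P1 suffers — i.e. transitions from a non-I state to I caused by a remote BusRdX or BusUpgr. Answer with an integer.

  op1 P2: load  L0 → I/I/E/I on L0; bus BusRd; mem=70
  op2 P0: store L7 := 87 → M/I/I/I on L7; bus BusRdX; mem=80
  op3 P1: load  L1 → I/E/I/I on L1; bus BusRd; mem=80
  op4 P2: store L3 := 75 → I/I/M/I on L3; bus BusRdX; mem=50
  op5 P1: store L7 := 63 → I/M/I/I on L7; bus BusRdX Flush; mem=87
  op6 P0: load  L0 → S/I/S/I on L0; bus BusRd; mem=70
  op7 P2: store L2 := 51 → I/I/M/I on L2; bus BusRdX; mem=30
  op8 P3: load  L4 → I/I/I/E on L4; bus BusRd; mem=80
  op9 P2: store L3 := 11 → I/I/M/I on L3; bus (none); mem=50
  op10 P3: store L1 := 12 → I/I/I/M on L1; bus BusRdX; mem=80
  op11 P0: load  L7 → S/S/I/I on L7; bus BusRd Flush; mem=63
  op12 P0: load  L7 → S/S/I/I on L7; bus (none); mem=63
  op13 P1: store L6 := 53 → I/M/I/I on L6; bus BusRdX; mem=50

invalidations = 1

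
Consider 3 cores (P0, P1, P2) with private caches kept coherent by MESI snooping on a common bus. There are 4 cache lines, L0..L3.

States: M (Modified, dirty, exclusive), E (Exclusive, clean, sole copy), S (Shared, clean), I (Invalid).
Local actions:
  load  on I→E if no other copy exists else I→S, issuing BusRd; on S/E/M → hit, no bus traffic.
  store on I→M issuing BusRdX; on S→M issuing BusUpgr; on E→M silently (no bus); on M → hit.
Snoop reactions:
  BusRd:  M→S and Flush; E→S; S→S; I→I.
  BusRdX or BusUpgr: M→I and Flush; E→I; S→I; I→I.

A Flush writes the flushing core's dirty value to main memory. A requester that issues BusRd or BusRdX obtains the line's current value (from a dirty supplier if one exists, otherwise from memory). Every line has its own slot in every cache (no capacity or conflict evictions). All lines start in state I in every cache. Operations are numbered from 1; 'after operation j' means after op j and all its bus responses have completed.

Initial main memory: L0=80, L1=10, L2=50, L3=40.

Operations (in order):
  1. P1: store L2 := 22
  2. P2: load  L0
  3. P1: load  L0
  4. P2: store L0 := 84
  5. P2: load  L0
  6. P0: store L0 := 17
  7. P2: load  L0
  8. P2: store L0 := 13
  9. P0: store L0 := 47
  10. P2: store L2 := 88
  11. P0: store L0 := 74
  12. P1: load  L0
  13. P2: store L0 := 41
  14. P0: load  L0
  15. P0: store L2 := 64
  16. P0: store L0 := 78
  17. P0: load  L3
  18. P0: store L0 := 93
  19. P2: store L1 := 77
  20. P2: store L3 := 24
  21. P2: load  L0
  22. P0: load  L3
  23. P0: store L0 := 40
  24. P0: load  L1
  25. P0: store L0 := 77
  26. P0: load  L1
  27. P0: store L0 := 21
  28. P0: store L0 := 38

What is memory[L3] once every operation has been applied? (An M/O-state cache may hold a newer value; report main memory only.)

  op1 P1: store L2 := 22 → I/M/I on L2; bus BusRdX; mem=50
  op2 P2: load  L0 → I/I/E on L0; bus BusRd; mem=80
  op3 P1: load  L0 → I/S/S on L0; bus BusRd; mem=80
  op4 P2: store L0 := 84 → I/I/M on L0; bus BusUpgr; mem=80
  op5 P2: load  L0 → I/I/M on L0; bus (none); mem=80
  op6 P0: store L0 := 17 → M/I/I on L0; bus BusRdX Flush; mem=84
  op7 P2: load  L0 → S/I/S on L0; bus BusRd Flush; mem=17
  op8 P2: store L0 := 13 → I/I/M on L0; bus BusUpgr; mem=17
  op9 P0: store L0 := 47 → M/I/I on L0; bus BusRdX Flush; mem=13
  op10 P2: store L2 := 88 → I/I/M on L2; bus BusRdX Flush; mem=22
  op11 P0: store L0 := 74 → M/I/I on L0; bus (none); mem=13
  op12 P1: load  L0 → S/S/I on L0; bus BusRd Flush; mem=74
  op13 P2: store L0 := 41 → I/I/M on L0; bus BusRdX; mem=74
  op14 P0: load  L0 → S/I/S on L0; bus BusRd Flush; mem=41
  op15 P0: store L2 := 64 → M/I/I on L2; bus BusRdX Flush; mem=88
  op16 P0: store L0 := 78 → M/I/I on L0; bus BusUpgr; mem=41
  op17 P0: load  L3 → E/I/I on L3; bus BusRd; mem=40
  op18 P0: store L0 := 93 → M/I/I on L0; bus (none); mem=41
  op19 P2: store L1 := 77 → I/I/M on L1; bus BusRdX; mem=10
  op20 P2: store L3 := 24 → I/I/M on L3; bus BusRdX; mem=40
  op21 P2: load  L0 → S/I/S on L0; bus BusRd Flush; mem=93
  op22 P0: load  L3 → S/I/S on L3; bus BusRd Flush; mem=24
  op23 P0: store L0 := 40 → M/I/I on L0; bus BusUpgr; mem=93
  op24 P0: load  L1 → S/I/S on L1; bus BusRd Flush; mem=77
  op25 P0: store L0 := 77 → M/I/I on L0; bus (none); mem=93
  op26 P0: load  L1 → S/I/S on L1; bus (none); mem=77
  op27 P0: store L0 := 21 → M/I/I on L0; bus (none); mem=93
  op28 P0: store L0 := 38 → M/I/I on L0; bus (none); mem=93

memory[L3] = 24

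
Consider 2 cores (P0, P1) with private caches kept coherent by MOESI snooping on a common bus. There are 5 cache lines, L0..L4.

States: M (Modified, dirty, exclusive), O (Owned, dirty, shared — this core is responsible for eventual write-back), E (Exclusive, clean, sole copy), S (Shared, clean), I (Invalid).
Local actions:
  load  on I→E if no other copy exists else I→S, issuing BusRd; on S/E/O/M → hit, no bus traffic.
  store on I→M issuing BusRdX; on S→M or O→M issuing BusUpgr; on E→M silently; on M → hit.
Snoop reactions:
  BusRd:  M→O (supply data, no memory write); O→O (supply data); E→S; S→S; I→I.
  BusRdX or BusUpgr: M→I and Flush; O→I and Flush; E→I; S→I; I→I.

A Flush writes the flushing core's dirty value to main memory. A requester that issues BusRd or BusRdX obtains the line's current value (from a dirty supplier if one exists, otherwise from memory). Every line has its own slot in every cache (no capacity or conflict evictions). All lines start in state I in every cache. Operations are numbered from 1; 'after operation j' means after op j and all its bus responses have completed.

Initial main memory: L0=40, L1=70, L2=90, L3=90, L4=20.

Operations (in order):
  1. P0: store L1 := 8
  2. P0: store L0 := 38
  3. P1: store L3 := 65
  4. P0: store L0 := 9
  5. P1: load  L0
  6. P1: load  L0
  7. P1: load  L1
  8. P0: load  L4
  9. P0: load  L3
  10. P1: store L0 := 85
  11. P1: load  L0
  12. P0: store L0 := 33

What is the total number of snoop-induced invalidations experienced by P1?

invalidations = 1

  op1 P0: store L1 := 8 → M/I on L1; bus BusRdX; mem=70
  op2 P0: store L0 := 38 → M/I on L0; bus BusRdX; mem=40
  op3 P1: store L3 := 65 → I/M on L3; bus BusRdX; mem=90
  op4 P0: store L0 := 9 → M/I on L0; bus (none); mem=40
  op5 P1: load  L0 → O/S on L0; bus BusRd; mem=40
  op6 P1: load  L0 → O/S on L0; bus (none); mem=40
  op7 P1: load  L1 → O/S on L1; bus BusRd; mem=70
  op8 P0: load  L4 → E/I on L4; bus BusRd; mem=20
  op9 P0: load  L3 → S/O on L3; bus BusRd; mem=90
  op10 P1: store L0 := 85 → I/M on L0; bus BusUpgr Flush; mem=9
  op11 P1: load  L0 → I/M on L0; bus (none); mem=9
  op12 P0: store L0 := 33 → M/I on L0; bus BusRdX Flush; mem=85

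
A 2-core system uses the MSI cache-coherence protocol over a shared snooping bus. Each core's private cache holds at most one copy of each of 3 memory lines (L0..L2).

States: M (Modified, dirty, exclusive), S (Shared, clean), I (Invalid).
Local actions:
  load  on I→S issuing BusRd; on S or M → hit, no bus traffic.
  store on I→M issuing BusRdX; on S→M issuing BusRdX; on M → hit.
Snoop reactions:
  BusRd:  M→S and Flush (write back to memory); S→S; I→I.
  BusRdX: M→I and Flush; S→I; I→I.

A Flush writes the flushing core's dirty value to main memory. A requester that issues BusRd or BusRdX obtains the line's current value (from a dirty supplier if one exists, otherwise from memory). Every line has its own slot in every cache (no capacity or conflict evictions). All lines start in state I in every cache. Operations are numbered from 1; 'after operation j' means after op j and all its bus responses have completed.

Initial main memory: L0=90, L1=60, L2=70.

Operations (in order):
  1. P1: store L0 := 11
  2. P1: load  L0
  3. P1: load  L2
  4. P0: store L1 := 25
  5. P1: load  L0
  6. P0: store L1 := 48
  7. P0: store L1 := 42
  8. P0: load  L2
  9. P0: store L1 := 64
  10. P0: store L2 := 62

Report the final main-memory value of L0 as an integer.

memory[L0] = 90

  op1 P1: store L0 := 11 → I/M on L0; bus BusRdX; mem=90
  op2 P1: load  L0 → I/M on L0; bus (none); mem=90
  op3 P1: load  L2 → I/S on L2; bus BusRd; mem=70
  op4 P0: store L1 := 25 → M/I on L1; bus BusRdX; mem=60
  op5 P1: load  L0 → I/M on L0; bus (none); mem=90
  op6 P0: store L1 := 48 → M/I on L1; bus (none); mem=60
  op7 P0: store L1 := 42 → M/I on L1; bus (none); mem=60
  op8 P0: load  L2 → S/S on L2; bus BusRd; mem=70
  op9 P0: store L1 := 64 → M/I on L1; bus (none); mem=60
  op10 P0: store L2 := 62 → M/I on L2; bus BusRdX; mem=70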